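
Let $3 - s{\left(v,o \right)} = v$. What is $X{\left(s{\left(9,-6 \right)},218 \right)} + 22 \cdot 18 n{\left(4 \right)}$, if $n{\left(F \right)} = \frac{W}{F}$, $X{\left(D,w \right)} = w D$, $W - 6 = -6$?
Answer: $-1308$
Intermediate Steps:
$W = 0$ ($W = 6 - 6 = 0$)
$s{\left(v,o \right)} = 3 - v$
$X{\left(D,w \right)} = D w$
$n{\left(F \right)} = 0$ ($n{\left(F \right)} = \frac{0}{F} = 0$)
$X{\left(s{\left(9,-6 \right)},218 \right)} + 22 \cdot 18 n{\left(4 \right)} = \left(3 - 9\right) 218 + 22 \cdot 18 \cdot 0 = \left(3 - 9\right) 218 + 396 \cdot 0 = \left(-6\right) 218 + 0 = -1308 + 0 = -1308$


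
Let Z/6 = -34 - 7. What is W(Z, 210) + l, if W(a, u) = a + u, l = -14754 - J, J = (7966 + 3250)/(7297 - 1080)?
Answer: -91960646/6217 ≈ -14792.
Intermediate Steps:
J = 11216/6217 ≈ 1.8041
Z = -246 (Z = 6*(-34 - 7) = 6*(-41) = -246)
l = -91736834/6217 (l = -14754 - 1*11216/6217 = -14754 - 11216/6217 = -91736834/6217 ≈ -14756.)
W(Z, 210) + l = (-246 + 210) - 91736834/6217 = -36 - 91736834/6217 = -91960646/6217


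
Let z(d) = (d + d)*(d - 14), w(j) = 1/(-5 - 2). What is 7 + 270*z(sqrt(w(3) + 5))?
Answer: 18409/7 - 1080*sqrt(238) ≈ -14032.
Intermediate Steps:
w(j) = -1/7 (w(j) = 1/(-7) = -1/7)
z(d) = 2*d*(-14 + d) (z(d) = (2*d)*(-14 + d) = 2*d*(-14 + d))
7 + 270*z(sqrt(w(3) + 5)) = 7 + 270*(2*sqrt(-1/7 + 5)*(-14 + sqrt(-1/7 + 5))) = 7 + 270*(2*sqrt(34/7)*(-14 + sqrt(34/7))) = 7 + 270*(2*(sqrt(238)/7)*(-14 + sqrt(238)/7)) = 7 + 270*(2*sqrt(238)*(-14 + sqrt(238)/7)/7) = 7 + 540*sqrt(238)*(-14 + sqrt(238)/7)/7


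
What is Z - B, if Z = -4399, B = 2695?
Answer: -7094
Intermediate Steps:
Z - B = -4399 - 1*2695 = -4399 - 2695 = -7094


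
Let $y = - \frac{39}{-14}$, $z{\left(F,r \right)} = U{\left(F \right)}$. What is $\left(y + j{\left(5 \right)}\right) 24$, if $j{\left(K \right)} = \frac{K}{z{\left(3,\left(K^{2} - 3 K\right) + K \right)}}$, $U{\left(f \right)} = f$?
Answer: $\frac{748}{7} \approx 106.86$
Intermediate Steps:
$z{\left(F,r \right)} = F$
$y = \frac{39}{14}$ ($y = \left(-39\right) \left(- \frac{1}{14}\right) = \frac{39}{14} \approx 2.7857$)
$j{\left(K \right)} = \frac{K}{3}$
$\left(y + j{\left(5 \right)}\right) 24 = \left(\frac{39}{14} + \frac{1}{3} \cdot 5\right) 24 = \left(\frac{39}{14} + \frac{5}{3}\right) 24 = \frac{187}{42} \cdot 24 = \frac{748}{7}$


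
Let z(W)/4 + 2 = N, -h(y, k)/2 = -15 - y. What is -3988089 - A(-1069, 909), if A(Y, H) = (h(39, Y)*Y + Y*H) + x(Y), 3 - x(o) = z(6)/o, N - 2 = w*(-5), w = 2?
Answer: -3101082371/1069 ≈ -2.9009e+6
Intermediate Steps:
N = -8 (N = 2 + 2*(-5) = 2 - 10 = -8)
h(y, k) = 30 + 2*y (h(y, k) = -2*(-15 - y) = 30 + 2*y)
z(W) = -40 (z(W) = -8 + 4*(-8) = -8 - 32 = -40)
x(o) = 3 + 40/o (x(o) = 3 - (-40)/o = 3 + 40/o)
A(Y, H) = 3 + 40/Y + 108*Y + H*Y (A(Y, H) = ((30 + 2*39)*Y + Y*H) + (3 + 40/Y) = ((30 + 78)*Y + H*Y) + (3 + 40/Y) = (108*Y + H*Y) + (3 + 40/Y) = 3 + 40/Y + 108*Y + H*Y)
-3988089 - A(-1069, 909) = -3988089 - (3 + 40/(-1069) + 108*(-1069) + 909*(-1069)) = -3988089 - (3 + 40*(-1/1069) - 115452 - 971721) = -3988089 - (3 - 40/1069 - 115452 - 971721) = -3988089 - 1*(-1162184770/1069) = -3988089 + 1162184770/1069 = -3101082371/1069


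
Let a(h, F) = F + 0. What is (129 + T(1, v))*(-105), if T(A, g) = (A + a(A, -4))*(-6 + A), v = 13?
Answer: -15120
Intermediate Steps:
a(h, F) = F
T(A, g) = (-6 + A)*(-4 + A) (T(A, g) = (A - 4)*(-6 + A) = (-4 + A)*(-6 + A) = (-6 + A)*(-4 + A))
(129 + T(1, v))*(-105) = (129 + (24 + 1² - 10*1))*(-105) = (129 + (24 + 1 - 10))*(-105) = (129 + 15)*(-105) = 144*(-105) = -15120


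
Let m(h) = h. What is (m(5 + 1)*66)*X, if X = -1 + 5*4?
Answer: 7524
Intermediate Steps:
X = 19 (X = -1 + 20 = 19)
(m(5 + 1)*66)*X = ((5 + 1)*66)*19 = (6*66)*19 = 396*19 = 7524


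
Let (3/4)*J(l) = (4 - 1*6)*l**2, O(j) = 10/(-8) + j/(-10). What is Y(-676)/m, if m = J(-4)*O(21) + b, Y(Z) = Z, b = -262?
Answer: 5070/893 ≈ 5.6775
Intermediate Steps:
O(j) = -5/4 - j/10 (O(j) = 10*(-1/8) + j*(-1/10) = -5/4 - j/10)
J(l) = -8*l**2/3 (J(l) = 4*((4 - 1*6)*l**2)/3 = 4*((4 - 6)*l**2)/3 = 4*(-2*l**2)/3 = -8*l**2/3)
m = -1786/15 (m = (-8/3*(-4)**2)*(-5/4 - 1/10*21) - 262 = (-8/3*16)*(-5/4 - 21/10) - 262 = -128/3*(-67/20) - 262 = 2144/15 - 262 = -1786/15 ≈ -119.07)
Y(-676)/m = -676/(-1786/15) = -676*(-15/1786) = 5070/893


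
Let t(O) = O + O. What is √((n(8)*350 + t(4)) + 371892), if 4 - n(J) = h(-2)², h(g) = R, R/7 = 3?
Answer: 5*√8758 ≈ 467.92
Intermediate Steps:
R = 21 (R = 7*3 = 21)
h(g) = 21
n(J) = -437 (n(J) = 4 - 1*21² = 4 - 1*441 = 4 - 441 = -437)
t(O) = 2*O
√((n(8)*350 + t(4)) + 371892) = √((-437*350 + 2*4) + 371892) = √((-152950 + 8) + 371892) = √(-152942 + 371892) = √218950 = 5*√8758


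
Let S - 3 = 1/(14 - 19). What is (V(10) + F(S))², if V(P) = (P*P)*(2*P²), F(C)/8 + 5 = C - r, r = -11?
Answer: 10070523904/25 ≈ 4.0282e+8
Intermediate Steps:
S = 14/5 (S = 3 + 1/(14 - 19) = 3 + 1/(-5) = 3 - ⅕ = 14/5 ≈ 2.8000)
F(C) = 48 + 8*C (F(C) = -40 + 8*(C - 1*(-11)) = -40 + 8*(C + 11) = -40 + 8*(11 + C) = -40 + (88 + 8*C) = 48 + 8*C)
V(P) = 2*P⁴ (V(P) = P²*(2*P²) = 2*P⁴)
(V(10) + F(S))² = (2*10⁴ + (48 + 8*(14/5)))² = (2*10000 + (48 + 112/5))² = (20000 + 352/5)² = (100352/5)² = 10070523904/25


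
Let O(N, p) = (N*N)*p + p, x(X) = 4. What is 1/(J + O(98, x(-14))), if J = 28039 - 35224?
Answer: 1/31235 ≈ 3.2015e-5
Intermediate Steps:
J = -7185
O(N, p) = p + p*N² (O(N, p) = N²*p + p = p*N² + p = p + p*N²)
1/(J + O(98, x(-14))) = 1/(-7185 + 4*(1 + 98²)) = 1/(-7185 + 4*(1 + 9604)) = 1/(-7185 + 4*9605) = 1/(-7185 + 38420) = 1/31235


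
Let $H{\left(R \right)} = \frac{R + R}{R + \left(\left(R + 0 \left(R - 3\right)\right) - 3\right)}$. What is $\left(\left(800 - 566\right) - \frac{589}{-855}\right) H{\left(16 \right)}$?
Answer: $\frac{337952}{1305} \approx 258.97$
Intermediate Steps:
$H{\left(R \right)} = \frac{2 R}{-3 + 2 R}$ ($H{\left(R \right)} = \frac{2 R}{R + \left(\left(R + 0 \left(-3 + R\right)\right) - 3\right)} = \frac{2 R}{R + \left(\left(R + 0\right) - 3\right)} = \frac{2 R}{R + \left(R - 3\right)} = \frac{2 R}{R + \left(-3 + R\right)} = \frac{2 R}{-3 + 2 R}$)
$\left(\left(800 - 566\right) - \frac{589}{-855}\right) H{\left(16 \right)} = \left(\left(800 - 566\right) - \frac{589}{-855}\right) 2 \cdot 16 \frac{1}{-3 + 2 \cdot 16} = \left(234 - - \frac{31}{45}\right) 2 \cdot 16 \frac{1}{-3 + 32} = \left(234 + \frac{31}{45}\right) 2 \cdot 16 \cdot \frac{1}{29} = \frac{10561 \cdot 2 \cdot 16 \cdot \frac{1}{29}}{45} = \frac{10561}{45} \cdot \frac{32}{29} = \frac{337952}{1305}$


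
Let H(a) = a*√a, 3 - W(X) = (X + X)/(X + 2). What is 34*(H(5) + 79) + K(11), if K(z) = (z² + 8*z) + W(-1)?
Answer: 2900 + 170*√5 ≈ 3280.1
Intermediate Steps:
W(X) = 3 - 2*X/(2 + X) (W(X) = 3 - (X + X)/(X + 2) = 3 - 2*X/(2 + X))
H(a) = a^(3/2)
K(z) = 5 + z² + 8*z (K(z) = (z² + 8*z) + (6 - 1)/(2 - 1) = (z² + 8*z) + 5/1 = (z² + 8*z) + 1*5 = (z² + 8*z) + 5 = 5 + z² + 8*z)
34*(H(5) + 79) + K(11) = 34*(5^(3/2) + 79) + (5 + 11² + 8*11) = 34*(5*√5 + 79) + (5 + 121 + 88) = 34*(79 + 5*√5) + 214 = (2686 + 170*√5) + 214 = 2900 + 170*√5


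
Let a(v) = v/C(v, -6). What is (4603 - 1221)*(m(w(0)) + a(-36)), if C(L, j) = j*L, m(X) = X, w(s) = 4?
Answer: 38893/3 ≈ 12964.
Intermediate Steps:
C(L, j) = L*j
a(v) = -⅙ (a(v) = v/((v*(-6))) = v/((-6*v)) = v*(-1/(6*v)) = -⅙)
(4603 - 1221)*(m(w(0)) + a(-36)) = (4603 - 1221)*(4 - ⅙) = 3382*(23/6) = 38893/3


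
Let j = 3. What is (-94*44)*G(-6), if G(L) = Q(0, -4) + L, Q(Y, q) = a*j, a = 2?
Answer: 0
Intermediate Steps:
Q(Y, q) = 6 (Q(Y, q) = 2*3 = 6)
G(L) = 6 + L
(-94*44)*G(-6) = (-94*44)*(6 - 6) = -4136*0 = 0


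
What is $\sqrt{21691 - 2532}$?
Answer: $7 \sqrt{391} \approx 138.42$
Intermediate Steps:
$\sqrt{21691 - 2532} = \sqrt{19159} = 7 \sqrt{391}$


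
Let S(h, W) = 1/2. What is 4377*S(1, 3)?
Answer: 4377/2 ≈ 2188.5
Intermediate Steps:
S(h, W) = 1/2
4377*S(1, 3) = 4377*(1/2) = 4377/2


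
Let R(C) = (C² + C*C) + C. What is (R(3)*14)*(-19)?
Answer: -5586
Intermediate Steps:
R(C) = C + 2*C² (R(C) = (C² + C²) + C = 2*C² + C = C + 2*C²)
(R(3)*14)*(-19) = ((3*(1 + 2*3))*14)*(-19) = ((3*(1 + 6))*14)*(-19) = ((3*7)*14)*(-19) = (21*14)*(-19) = 294*(-19) = -5586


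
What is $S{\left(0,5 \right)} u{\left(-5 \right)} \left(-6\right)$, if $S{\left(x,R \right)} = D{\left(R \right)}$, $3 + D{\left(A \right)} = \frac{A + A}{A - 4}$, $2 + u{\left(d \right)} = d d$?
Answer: $-966$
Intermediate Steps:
$u{\left(d \right)} = -2 + d^{2}$ ($u{\left(d \right)} = -2 + d d = -2 + d^{2}$)
$D{\left(A \right)} = -3 + \frac{2 A}{-4 + A}$ ($D{\left(A \right)} = -3 + \frac{A + A}{A - 4} = -3 + \frac{2 A}{-4 + A}$)
$S{\left(x,R \right)} = \frac{12 - R}{-4 + R}$
$S{\left(0,5 \right)} u{\left(-5 \right)} \left(-6\right) = \frac{12 - 5}{-4 + 5} \left(-2 + \left(-5\right)^{2}\right) \left(-6\right) = \frac{12 - 5}{1} \left(-2 + 25\right) \left(-6\right) = 1 \cdot 7 \cdot 23 \left(-6\right) = 7 \cdot 23 \left(-6\right) = 161 \left(-6\right) = -966$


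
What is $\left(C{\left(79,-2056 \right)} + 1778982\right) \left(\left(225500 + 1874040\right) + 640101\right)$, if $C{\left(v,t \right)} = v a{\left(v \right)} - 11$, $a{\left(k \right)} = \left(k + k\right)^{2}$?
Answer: $10276741325407$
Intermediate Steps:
$a{\left(k \right)} = 4 k^{2}$ ($a{\left(k \right)} = \left(2 k\right)^{2} = 4 k^{2}$)
$C{\left(v,t \right)} = -11 + 4 v^{3}$ ($C{\left(v,t \right)} = v 4 v^{2} - 11 = 4 v^{3} - 11 = -11 + 4 v^{3}$)
$\left(C{\left(79,-2056 \right)} + 1778982\right) \left(\left(225500 + 1874040\right) + 640101\right) = \left(\left(-11 + 4 \cdot 79^{3}\right) + 1778982\right) \left(\left(225500 + 1874040\right) + 640101\right) = \left(\left(-11 + 4 \cdot 493039\right) + 1778982\right) \left(2099540 + 640101\right) = \left(\left(-11 + 1972156\right) + 1778982\right) 2739641 = \left(1972145 + 1778982\right) 2739641 = 3751127 \cdot 2739641 = 10276741325407$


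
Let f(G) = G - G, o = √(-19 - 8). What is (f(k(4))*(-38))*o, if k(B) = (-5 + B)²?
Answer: 0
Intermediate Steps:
o = 3*I*√3 (o = √(-27) = 3*I*√3 ≈ 5.1962*I)
f(G) = 0
(f(k(4))*(-38))*o = (0*(-38))*(3*I*√3) = 0*(3*I*√3) = 0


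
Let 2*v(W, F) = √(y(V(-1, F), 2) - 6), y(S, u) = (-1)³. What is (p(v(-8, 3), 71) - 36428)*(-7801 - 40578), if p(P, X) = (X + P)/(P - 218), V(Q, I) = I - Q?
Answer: 335031057253831/190103 + 27963062*I*√7/190103 ≈ 1.7624e+9 + 389.17*I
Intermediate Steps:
y(S, u) = -1
v(W, F) = I*√7/2 (v(W, F) = √(-1 - 6)/2 = √(-7)/2 = (I*√7)/2 = I*√7/2)
p(P, X) = (P + X)/(-218 + P)
(p(v(-8, 3), 71) - 36428)*(-7801 - 40578) = ((I*√7/2 + 71)/(-218 + I*√7/2) - 36428)*(-7801 - 40578) = ((71 + I*√7/2)/(-218 + I*√7/2) - 36428)*(-48379) = (-36428 + (71 + I*√7/2)/(-218 + I*√7/2))*(-48379) = 1762350212 - 48379*(71 + I*√7/2)/(-218 + I*√7/2)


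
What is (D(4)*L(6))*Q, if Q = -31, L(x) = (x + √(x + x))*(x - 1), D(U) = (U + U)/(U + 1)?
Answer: -1488 - 496*√3 ≈ -2347.1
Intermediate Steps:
D(U) = 2*U/(1 + U) (D(U) = (2*U)/(1 + U) = 2*U/(1 + U))
L(x) = (-1 + x)*(x + √2*√x) (L(x) = (x + √(2*x))*(-1 + x) = (x + √2*√x)*(-1 + x) = (-1 + x)*(x + √2*√x))
(D(4)*L(6))*Q = ((2*4/(1 + 4))*(6² - 1*6 + √2*6^(3/2) - √2*√6))*(-31) = ((2*4/5)*(36 - 6 + √2*(6*√6) - 2*√3))*(-31) = ((2*4*(⅕))*(36 - 6 + 12*√3 - 2*√3))*(-31) = (8*(30 + 10*√3)/5)*(-31) = (48 + 16*√3)*(-31) = -1488 - 496*√3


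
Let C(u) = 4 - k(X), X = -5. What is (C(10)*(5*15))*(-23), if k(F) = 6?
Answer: 3450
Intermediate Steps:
C(u) = -2 (C(u) = 4 - 1*6 = 4 - 6 = -2)
(C(10)*(5*15))*(-23) = -10*15*(-23) = -2*75*(-23) = -150*(-23) = 3450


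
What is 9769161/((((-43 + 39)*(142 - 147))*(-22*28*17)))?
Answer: -9769161/209440 ≈ -46.644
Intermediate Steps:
9769161/((((-43 + 39)*(142 - 147))*(-22*28*17))) = 9769161/(((-4*(-5))*(-616*17))) = 9769161/((20*(-10472))) = 9769161/(-209440) = 9769161*(-1/209440) = -9769161/209440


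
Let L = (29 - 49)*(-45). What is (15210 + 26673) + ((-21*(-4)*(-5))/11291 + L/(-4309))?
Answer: 291102604971/6950417 ≈ 41883.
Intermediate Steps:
L = 900 (L = -20*(-45) = 900)
(15210 + 26673) + ((-21*(-4)*(-5))/11291 + L/(-4309)) = (15210 + 26673) + ((-21*(-4)*(-5))/11291 + 900/(-4309)) = 41883 + ((84*(-5))*(1/11291) + 900*(-1/4309)) = 41883 + (-420*1/11291 - 900/4309) = 41883 + (-60/1613 - 900/4309) = 41883 - 1710240/6950417 = 291102604971/6950417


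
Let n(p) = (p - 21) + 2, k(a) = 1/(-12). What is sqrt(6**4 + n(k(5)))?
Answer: sqrt(45969)/6 ≈ 35.734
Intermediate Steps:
k(a) = -1/12
n(p) = -19 + p (n(p) = (-21 + p) + 2 = -19 + p)
sqrt(6**4 + n(k(5))) = sqrt(6**4 + (-19 - 1/12)) = sqrt(1296 - 229/12) = sqrt(15323/12) = sqrt(45969)/6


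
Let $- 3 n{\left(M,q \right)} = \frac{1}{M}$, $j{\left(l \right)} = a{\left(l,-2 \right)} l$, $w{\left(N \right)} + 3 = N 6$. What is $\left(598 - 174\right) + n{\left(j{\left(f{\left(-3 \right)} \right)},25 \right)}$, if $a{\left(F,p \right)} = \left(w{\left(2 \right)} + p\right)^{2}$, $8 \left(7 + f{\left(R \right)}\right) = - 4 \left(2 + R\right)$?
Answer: $\frac{810266}{1911} \approx 424.0$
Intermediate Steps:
$f{\left(R \right)} = -8 - \frac{R}{2}$ ($f{\left(R \right)} = -7 + \frac{\left(-4\right) \left(2 + R\right)}{8} = -7 + \frac{-8 - 4 R}{8} = -7 - \left(1 + \frac{R}{2}\right) = -8 - \frac{R}{2}$)
$w{\left(N \right)} = -3 + 6 N$ ($w{\left(N \right)} = -3 + N 6 = -3 + 6 N$)
$a{\left(F,p \right)} = \left(9 + p\right)^{2}$ ($a{\left(F,p \right)} = \left(\left(-3 + 6 \cdot 2\right) + p\right)^{2} = \left(\left(-3 + 12\right) + p\right)^{2} = \left(9 + p\right)^{2}$)
$j{\left(l \right)} = 49 l$ ($j{\left(l \right)} = \left(9 - 2\right)^{2} l = 7^{2} l = 49 l$)
$n{\left(M,q \right)} = - \frac{1}{3 M}$
$\left(598 - 174\right) + n{\left(j{\left(f{\left(-3 \right)} \right)},25 \right)} = \left(598 - 174\right) - \frac{1}{3 \cdot 49 \left(-8 - - \frac{3}{2}\right)} = 424 - \frac{1}{3 \cdot 49 \left(-8 + \frac{3}{2}\right)} = 424 - \frac{1}{3 \cdot 49 \left(- \frac{13}{2}\right)} = 424 - \frac{1}{3 \left(- \frac{637}{2}\right)} = 424 - - \frac{2}{1911} = 424 + \frac{2}{1911} = \frac{810266}{1911}$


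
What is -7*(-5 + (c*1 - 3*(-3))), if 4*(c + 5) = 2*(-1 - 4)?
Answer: 49/2 ≈ 24.500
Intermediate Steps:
c = -15/2 (c = -5 + (2*(-1 - 4))/4 = -5 + (2*(-5))/4 = -5 + (1/4)*(-10) = -5 - 5/2 = -15/2 ≈ -7.5000)
-7*(-5 + (c*1 - 3*(-3))) = -7*(-5 + (-15/2*1 - 3*(-3))) = -7*(-5 + (-15/2 + 9)) = -7*(-5 + 3/2) = -7*(-7/2) = 49/2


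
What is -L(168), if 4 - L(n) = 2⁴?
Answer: 12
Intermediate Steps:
L(n) = -12 (L(n) = 4 - 1*2⁴ = 4 - 1*16 = 4 - 16 = -12)
-L(168) = -1*(-12) = 12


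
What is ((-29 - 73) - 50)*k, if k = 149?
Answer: -22648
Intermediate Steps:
((-29 - 73) - 50)*k = ((-29 - 73) - 50)*149 = (-102 - 50)*149 = -152*149 = -22648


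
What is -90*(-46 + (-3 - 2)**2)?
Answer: 1890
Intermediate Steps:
-90*(-46 + (-3 - 2)**2) = -90*(-46 + (-5)**2) = -90*(-46 + 25) = -90*(-21) = 1890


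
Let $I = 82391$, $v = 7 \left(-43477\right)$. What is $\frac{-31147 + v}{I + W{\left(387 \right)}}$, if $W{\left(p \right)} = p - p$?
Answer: $- \frac{7138}{1753} \approx -4.0719$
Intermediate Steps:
$W{\left(p \right)} = 0$
$v = -304339$
$\frac{-31147 + v}{I + W{\left(387 \right)}} = \frac{-31147 - 304339}{82391 + 0} = - \frac{335486}{82391} = \left(-335486\right) \frac{1}{82391} = - \frac{7138}{1753}$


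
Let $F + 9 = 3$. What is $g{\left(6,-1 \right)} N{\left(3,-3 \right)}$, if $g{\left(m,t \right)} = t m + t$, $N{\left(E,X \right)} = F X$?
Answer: $-126$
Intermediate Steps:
$F = -6$ ($F = -9 + 3 = -6$)
$N{\left(E,X \right)} = - 6 X$
$g{\left(m,t \right)} = t + m t$ ($g{\left(m,t \right)} = m t + t = t + m t$)
$g{\left(6,-1 \right)} N{\left(3,-3 \right)} = - (1 + 6) \left(\left(-6\right) \left(-3\right)\right) = \left(-1\right) 7 \cdot 18 = \left(-7\right) 18 = -126$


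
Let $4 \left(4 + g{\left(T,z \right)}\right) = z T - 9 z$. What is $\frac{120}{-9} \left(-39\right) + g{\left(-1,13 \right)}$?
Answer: $\frac{967}{2} \approx 483.5$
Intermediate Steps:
$g{\left(T,z \right)} = -4 - \frac{9 z}{4} + \frac{T z}{4}$ ($g{\left(T,z \right)} = -4 + \frac{z T - 9 z}{4} = -4 + \frac{T z - 9 z}{4} = -4 + \frac{- 9 z + T z}{4} = -4 + \left(- \frac{9 z}{4} + \frac{T z}{4}\right) = -4 - \frac{9 z}{4} + \frac{T z}{4}$)
$\frac{120}{-9} \left(-39\right) + g{\left(-1,13 \right)} = \frac{120}{-9} \left(-39\right) - \left(\frac{133}{4} + \frac{13}{4}\right) = 120 \left(- \frac{1}{9}\right) \left(-39\right) - \frac{73}{2} = \left(- \frac{40}{3}\right) \left(-39\right) - \frac{73}{2} = 520 - \frac{73}{2} = \frac{967}{2}$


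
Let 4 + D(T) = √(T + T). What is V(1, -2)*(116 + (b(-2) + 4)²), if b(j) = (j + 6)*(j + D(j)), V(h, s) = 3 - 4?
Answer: -452 + 320*I ≈ -452.0 + 320.0*I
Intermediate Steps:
V(h, s) = -1
D(T) = -4 + √2*√T (D(T) = -4 + √(T + T) = -4 + √(2*T) = -4 + √2*√T)
b(j) = (6 + j)*(-4 + j + √2*√j) (b(j) = (j + 6)*(j + (-4 + √2*√j)) = (6 + j)*(-4 + j + √2*√j))
V(1, -2)*(116 + (b(-2) + 4)²) = -(116 + ((-24 + (-2)² + 2*(-2) + √2*(-2)^(3/2) + 6*√2*√(-2)) + 4)²) = -(116 + ((-24 + 4 - 4 + √2*(-2*I*√2) + 6*√2*(I*√2)) + 4)²) = -(116 + ((-24 + 4 - 4 - 4*I + 12*I) + 4)²) = -(116 + ((-24 + 8*I) + 4)²) = -(116 + (-20 + 8*I)²) = -116 - (-20 + 8*I)²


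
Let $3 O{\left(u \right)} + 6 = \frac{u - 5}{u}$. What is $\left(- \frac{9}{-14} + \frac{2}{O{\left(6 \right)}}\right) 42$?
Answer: $- \frac{81}{5} \approx -16.2$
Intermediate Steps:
$O{\left(u \right)} = -2 + \frac{-5 + u}{3 u}$ ($O{\left(u \right)} = -2 + \frac{\left(u - 5\right) \frac{1}{u}}{3} = -2 + \frac{\left(-5 + u\right) \frac{1}{u}}{3} = -2 + \frac{\frac{1}{u} \left(-5 + u\right)}{3} = -2 + \frac{-5 + u}{3 u}$)
$\left(- \frac{9}{-14} + \frac{2}{O{\left(6 \right)}}\right) 42 = \left(- \frac{9}{-14} + \frac{2}{\frac{5}{3} \cdot \frac{1}{6} \left(-1 - 6\right)}\right) 42 = \left(\left(-9\right) \left(- \frac{1}{14}\right) + \frac{2}{\frac{5}{3} \cdot \frac{1}{6} \left(-1 - 6\right)}\right) 42 = \left(\frac{9}{14} + \frac{2}{\frac{5}{3} \cdot \frac{1}{6} \left(-7\right)}\right) 42 = \left(\frac{9}{14} + \frac{2}{- \frac{35}{18}}\right) 42 = \left(\frac{9}{14} + 2 \left(- \frac{18}{35}\right)\right) 42 = \left(\frac{9}{14} - \frac{36}{35}\right) 42 = \left(- \frac{27}{70}\right) 42 = - \frac{81}{5}$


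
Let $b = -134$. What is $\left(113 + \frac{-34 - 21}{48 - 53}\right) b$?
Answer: $-16616$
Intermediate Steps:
$\left(113 + \frac{-34 - 21}{48 - 53}\right) b = \left(113 + \frac{-34 - 21}{48 - 53}\right) \left(-134\right) = \left(113 - \frac{55}{-5}\right) \left(-134\right) = \left(113 - -11\right) \left(-134\right) = \left(113 + 11\right) \left(-134\right) = 124 \left(-134\right) = -16616$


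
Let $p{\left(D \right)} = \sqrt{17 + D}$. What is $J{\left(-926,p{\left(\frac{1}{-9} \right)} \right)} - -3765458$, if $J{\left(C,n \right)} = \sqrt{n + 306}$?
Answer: $3765458 + \frac{\sqrt{2754 + 6 \sqrt{38}}}{3} \approx 3.7655 \cdot 10^{6}$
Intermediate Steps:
$J{\left(C,n \right)} = \sqrt{306 + n}$
$J{\left(-926,p{\left(\frac{1}{-9} \right)} \right)} - -3765458 = \sqrt{306 + \sqrt{17 + \frac{1}{-9}}} - -3765458 = \sqrt{306 + \sqrt{17 - \frac{1}{9}}} + 3765458 = \sqrt{306 + \sqrt{\frac{152}{9}}} + 3765458 = \sqrt{306 + \frac{2 \sqrt{38}}{3}} + 3765458 = 3765458 + \sqrt{306 + \frac{2 \sqrt{38}}{3}}$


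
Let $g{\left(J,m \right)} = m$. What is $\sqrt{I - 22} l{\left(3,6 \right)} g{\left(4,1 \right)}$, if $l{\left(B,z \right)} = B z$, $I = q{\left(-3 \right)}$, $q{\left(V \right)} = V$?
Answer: $90 i \approx 90.0 i$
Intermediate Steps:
$I = -3$
$\sqrt{I - 22} l{\left(3,6 \right)} g{\left(4,1 \right)} = \sqrt{-3 - 22} \cdot 3 \cdot 6 \cdot 1 = \sqrt{-25} \cdot 18 \cdot 1 = 5 i 18 \cdot 1 = 90 i 1 = 90 i$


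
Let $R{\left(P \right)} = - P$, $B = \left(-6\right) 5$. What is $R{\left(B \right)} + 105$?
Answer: $135$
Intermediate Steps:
$B = -30$
$R{\left(B \right)} + 105 = \left(-1\right) \left(-30\right) + 105 = 30 + 105 = 135$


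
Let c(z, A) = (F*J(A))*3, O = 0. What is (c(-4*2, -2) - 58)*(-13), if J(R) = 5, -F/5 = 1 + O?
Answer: 1729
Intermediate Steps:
F = -5 (F = -5*(1 + 0) = -5*1 = -5)
c(z, A) = -75 (c(z, A) = -5*5*3 = -25*3 = -75)
(c(-4*2, -2) - 58)*(-13) = (-75 - 58)*(-13) = -133*(-13) = 1729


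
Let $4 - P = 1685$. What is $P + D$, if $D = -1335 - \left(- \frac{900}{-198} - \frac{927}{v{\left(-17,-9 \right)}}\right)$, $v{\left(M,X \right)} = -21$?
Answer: $- \frac{235981}{77} \approx -3064.7$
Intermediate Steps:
$P = -1681$ ($P = 4 - 1685 = -1681$)
$D = - \frac{106544}{77}$ ($D = -1335 - \left(- \frac{900}{-198} - \frac{927}{-21}\right) = -1335 - \left(\left(-900\right) \left(- \frac{1}{198}\right) - - \frac{309}{7}\right) = -1335 - \left(\frac{50}{11} + \frac{309}{7}\right) = -1335 - \frac{3749}{77} = - \frac{106544}{77} \approx -1383.7$)
$P + D = -1681 - \frac{106544}{77} = - \frac{235981}{77}$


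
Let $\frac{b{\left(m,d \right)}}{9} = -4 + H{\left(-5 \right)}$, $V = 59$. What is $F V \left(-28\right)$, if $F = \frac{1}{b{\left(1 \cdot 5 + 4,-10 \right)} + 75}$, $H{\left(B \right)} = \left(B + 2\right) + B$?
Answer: $\frac{1652}{33} \approx 50.061$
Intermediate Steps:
$H{\left(B \right)} = 2 + 2 B$ ($H{\left(B \right)} = \left(2 + B\right) + B = 2 + 2 B$)
$b{\left(m,d \right)} = -108$ ($b{\left(m,d \right)} = 9 \left(-4 + \left(2 + 2 \left(-5\right)\right)\right) = 9 \left(-4 + \left(2 - 10\right)\right) = 9 \left(-4 - 8\right) = 9 \left(-12\right) = -108$)
$F = - \frac{1}{33}$ ($F = \frac{1}{-108 + 75} = \frac{1}{-33} = - \frac{1}{33} \approx -0.030303$)
$F V \left(-28\right) = \left(- \frac{1}{33}\right) 59 \left(-28\right) = \left(- \frac{59}{33}\right) \left(-28\right) = \frac{1652}{33}$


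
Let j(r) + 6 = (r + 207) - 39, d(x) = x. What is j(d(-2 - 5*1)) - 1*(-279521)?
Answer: 279676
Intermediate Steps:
j(r) = 162 + r (j(r) = -6 + ((r + 207) - 39) = -6 + ((207 + r) - 39) = -6 + (168 + r) = 162 + r)
j(d(-2 - 5*1)) - 1*(-279521) = (162 + (-2 - 5*1)) - 1*(-279521) = (162 + (-2 - 5)) + 279521 = (162 - 7) + 279521 = 155 + 279521 = 279676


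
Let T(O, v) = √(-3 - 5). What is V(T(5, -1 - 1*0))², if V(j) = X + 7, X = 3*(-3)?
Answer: 4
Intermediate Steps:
X = -9
T(O, v) = 2*I*√2 (T(O, v) = √(-8) = 2*I*√2)
V(j) = -2 (V(j) = -9 + 7 = -2)
V(T(5, -1 - 1*0))² = (-2)² = 4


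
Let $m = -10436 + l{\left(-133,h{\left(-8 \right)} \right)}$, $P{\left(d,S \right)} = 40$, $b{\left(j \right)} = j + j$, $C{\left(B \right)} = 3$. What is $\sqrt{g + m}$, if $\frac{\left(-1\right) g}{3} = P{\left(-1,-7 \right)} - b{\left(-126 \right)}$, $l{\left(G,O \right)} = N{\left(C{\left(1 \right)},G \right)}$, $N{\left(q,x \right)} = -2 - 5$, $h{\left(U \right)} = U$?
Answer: $7 i \sqrt{231} \approx 106.39 i$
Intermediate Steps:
$N{\left(q,x \right)} = -7$
$b{\left(j \right)} = 2 j$
$l{\left(G,O \right)} = -7$
$m = -10443$ ($m = -10436 - 7 = -10443$)
$g = -876$ ($g = - 3 \left(40 - 2 \left(-126\right)\right) = - 3 \left(40 - -252\right) = - 3 \left(40 + 252\right) = \left(-3\right) 292 = -876$)
$\sqrt{g + m} = \sqrt{-876 - 10443} = \sqrt{-11319} = 7 i \sqrt{231}$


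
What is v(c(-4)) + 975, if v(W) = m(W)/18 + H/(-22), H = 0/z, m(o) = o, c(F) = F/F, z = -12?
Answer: 17551/18 ≈ 975.06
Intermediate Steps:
c(F) = 1
H = 0 (H = 0/(-12) = 0*(-1/12) = 0)
v(W) = W/18 (v(W) = W/18 + 0/(-22) = W*(1/18) + 0*(-1/22) = W/18 + 0 = W/18)
v(c(-4)) + 975 = (1/18)*1 + 975 = 1/18 + 975 = 17551/18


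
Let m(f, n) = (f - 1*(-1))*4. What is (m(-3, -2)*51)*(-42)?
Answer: 17136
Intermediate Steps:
m(f, n) = 4 + 4*f (m(f, n) = (f + 1)*4 = (1 + f)*4 = 4 + 4*f)
(m(-3, -2)*51)*(-42) = ((4 + 4*(-3))*51)*(-42) = ((4 - 12)*51)*(-42) = -8*51*(-42) = -408*(-42) = 17136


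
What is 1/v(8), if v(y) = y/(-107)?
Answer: -107/8 ≈ -13.375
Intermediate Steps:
v(y) = -y/107 (v(y) = y*(-1/107) = -y/107)
1/v(8) = 1/(-1/107*8) = 1/(-8/107) = -107/8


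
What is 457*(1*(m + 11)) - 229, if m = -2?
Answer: 3884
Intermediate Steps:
457*(1*(m + 11)) - 229 = 457*(1*(-2 + 11)) - 229 = 457*(1*9) - 229 = 457*9 - 229 = 4113 - 229 = 3884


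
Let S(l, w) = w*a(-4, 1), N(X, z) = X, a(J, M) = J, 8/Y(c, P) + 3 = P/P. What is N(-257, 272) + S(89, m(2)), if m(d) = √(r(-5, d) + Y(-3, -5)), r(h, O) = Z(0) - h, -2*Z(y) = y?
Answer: -261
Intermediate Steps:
Y(c, P) = -4 (Y(c, P) = 8/(-3 + P/P) = 8/(-3 + 1) = 8/(-2) = 8*(-½) = -4)
Z(y) = -y/2
r(h, O) = -h (r(h, O) = -½*0 - h = 0 - h = -h)
m(d) = 1 (m(d) = √(-1*(-5) - 4) = √(5 - 4) = √1 = 1)
S(l, w) = -4*w (S(l, w) = w*(-4) = -4*w)
N(-257, 272) + S(89, m(2)) = -257 - 4*1 = -257 - 4 = -261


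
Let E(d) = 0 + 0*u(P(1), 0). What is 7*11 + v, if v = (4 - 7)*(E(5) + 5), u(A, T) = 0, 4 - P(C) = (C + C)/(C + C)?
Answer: 62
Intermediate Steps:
P(C) = 3 (P(C) = 4 - (C + C)/(C + C) = 4 - 2*C/(2*C) = 4 - 2*C*1/(2*C) = 4 - 1*1 = 4 - 1 = 3)
E(d) = 0 (E(d) = 0 + 0*0 = 0 + 0 = 0)
v = -15 (v = (4 - 7)*(0 + 5) = -3*5 = -15)
7*11 + v = 7*11 - 15 = 77 - 15 = 62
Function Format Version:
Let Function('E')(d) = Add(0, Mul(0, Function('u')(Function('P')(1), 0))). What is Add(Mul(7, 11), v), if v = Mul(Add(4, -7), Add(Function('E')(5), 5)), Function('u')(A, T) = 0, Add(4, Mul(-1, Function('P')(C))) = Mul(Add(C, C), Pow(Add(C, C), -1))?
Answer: 62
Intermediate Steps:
Function('P')(C) = 3 (Function('P')(C) = Add(4, Mul(-1, Mul(Add(C, C), Pow(Add(C, C), -1)))) = Add(4, Mul(-1, Mul(Mul(2, C), Pow(Mul(2, C), -1)))) = Add(4, Mul(-1, Mul(Mul(2, C), Mul(Rational(1, 2), Pow(C, -1))))) = Add(4, Mul(-1, 1)) = Add(4, -1) = 3)
Function('E')(d) = 0 (Function('E')(d) = Add(0, Mul(0, 0)) = Add(0, 0) = 0)
v = -15 (v = Mul(Add(4, -7), Add(0, 5)) = Mul(-3, 5) = -15)
Add(Mul(7, 11), v) = Add(Mul(7, 11), -15) = Add(77, -15) = 62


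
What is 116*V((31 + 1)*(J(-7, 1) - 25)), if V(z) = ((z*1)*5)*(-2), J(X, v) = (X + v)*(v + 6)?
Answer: 2487040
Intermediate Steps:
J(X, v) = (6 + v)*(X + v) (J(X, v) = (X + v)*(6 + v) = (6 + v)*(X + v))
V(z) = -10*z (V(z) = (z*5)*(-2) = (5*z)*(-2) = -10*z)
116*V((31 + 1)*(J(-7, 1) - 25)) = 116*(-10*(31 + 1)*((1**2 + 6*(-7) + 6*1 - 7*1) - 25)) = 116*(-320*((1 - 42 + 6 - 7) - 25)) = 116*(-320*(-42 - 25)) = 116*(-320*(-67)) = 116*(-10*(-2144)) = 116*21440 = 2487040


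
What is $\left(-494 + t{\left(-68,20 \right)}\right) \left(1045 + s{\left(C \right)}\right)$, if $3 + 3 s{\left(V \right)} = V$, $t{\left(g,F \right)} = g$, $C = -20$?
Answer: $- \frac{1748944}{3} \approx -5.8298 \cdot 10^{5}$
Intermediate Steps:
$s{\left(V \right)} = -1 + \frac{V}{3}$
$\left(-494 + t{\left(-68,20 \right)}\right) \left(1045 + s{\left(C \right)}\right) = \left(-494 - 68\right) \left(1045 + \left(-1 + \frac{1}{3} \left(-20\right)\right)\right) = - 562 \left(1045 - \frac{23}{3}\right) = \left(-562\right) \frac{3112}{3} = - \frac{1748944}{3}$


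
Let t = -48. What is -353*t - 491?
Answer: 16453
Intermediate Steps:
-353*t - 491 = -353*(-48) - 491 = 16944 - 491 = 16453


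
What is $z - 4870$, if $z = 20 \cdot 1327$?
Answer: $21670$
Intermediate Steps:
$z = 26540$
$z - 4870 = 26540 - 4870 = 21670$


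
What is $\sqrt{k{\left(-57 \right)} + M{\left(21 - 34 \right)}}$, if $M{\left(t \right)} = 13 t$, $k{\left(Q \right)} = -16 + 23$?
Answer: $9 i \sqrt{2} \approx 12.728 i$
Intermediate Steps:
$k{\left(Q \right)} = 7$
$\sqrt{k{\left(-57 \right)} + M{\left(21 - 34 \right)}} = \sqrt{7 + 13 \left(21 - 34\right)} = \sqrt{7 + 13 \left(-13\right)} = \sqrt{7 - 169} = \sqrt{-162} = 9 i \sqrt{2}$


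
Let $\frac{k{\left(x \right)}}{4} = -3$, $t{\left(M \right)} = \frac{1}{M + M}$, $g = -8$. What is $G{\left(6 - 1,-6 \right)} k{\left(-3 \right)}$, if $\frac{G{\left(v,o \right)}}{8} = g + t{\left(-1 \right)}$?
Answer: $816$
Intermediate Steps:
$t{\left(M \right)} = \frac{1}{2 M}$
$k{\left(x \right)} = -12$ ($k{\left(x \right)} = 4 \left(-3\right) = -12$)
$G{\left(v,o \right)} = -68$ ($G{\left(v,o \right)} = 8 \left(-8 + \frac{1}{2 \left(-1\right)}\right) = 8 \left(-8 + \frac{1}{2} \left(-1\right)\right) = 8 \left(-8 - \frac{1}{2}\right) = 8 \left(- \frac{17}{2}\right) = -68$)
$G{\left(6 - 1,-6 \right)} k{\left(-3 \right)} = \left(-68\right) \left(-12\right) = 816$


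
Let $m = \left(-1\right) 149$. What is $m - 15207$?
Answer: $-15356$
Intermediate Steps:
$m = -149$
$m - 15207 = -149 - 15207 = -15356$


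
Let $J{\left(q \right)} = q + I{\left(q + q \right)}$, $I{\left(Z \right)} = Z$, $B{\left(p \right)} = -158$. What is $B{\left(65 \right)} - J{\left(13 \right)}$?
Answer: $-197$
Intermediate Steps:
$J{\left(q \right)} = 3 q$ ($J{\left(q \right)} = q + \left(q + q\right) = q + 2 q = 3 q$)
$B{\left(65 \right)} - J{\left(13 \right)} = -158 - 3 \cdot 13 = -158 - 39 = -197$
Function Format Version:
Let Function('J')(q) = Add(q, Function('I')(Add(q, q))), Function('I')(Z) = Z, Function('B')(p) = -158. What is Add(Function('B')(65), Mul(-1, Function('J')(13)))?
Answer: -197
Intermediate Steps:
Function('J')(q) = Mul(3, q) (Function('J')(q) = Add(q, Add(q, q)) = Add(q, Mul(2, q)) = Mul(3, q))
Add(Function('B')(65), Mul(-1, Function('J')(13))) = Add(-158, Mul(-1, Mul(3, 13))) = Add(-158, Mul(-1, 39)) = Add(-158, -39) = -197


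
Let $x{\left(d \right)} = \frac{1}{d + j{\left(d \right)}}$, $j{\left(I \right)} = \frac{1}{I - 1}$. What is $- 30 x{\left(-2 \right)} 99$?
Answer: $\frac{8910}{7} \approx 1272.9$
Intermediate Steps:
$j{\left(I \right)} = \frac{1}{-1 + I}$
$x{\left(d \right)} = \frac{1}{d + \frac{1}{-1 + d}}$
$- 30 x{\left(-2 \right)} 99 = - 30 \frac{-1 - 2}{1 - 2 \left(-1 - 2\right)} 99 = - 30 \frac{1}{1 - -6} \left(-3\right) 99 = - 30 \frac{1}{1 + 6} \left(-3\right) 99 = - 30 \cdot \frac{1}{7} \left(-3\right) 99 = - 30 \left(\left(- \frac{3}{7}\right) 99\right) = \left(-30\right) \left(- \frac{297}{7}\right) = \frac{8910}{7}$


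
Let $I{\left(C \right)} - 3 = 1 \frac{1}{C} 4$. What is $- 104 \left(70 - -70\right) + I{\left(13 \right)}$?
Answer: $- \frac{189237}{13} \approx -14557.0$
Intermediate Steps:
$I{\left(C \right)} = 3 + \frac{4}{C}$ ($I{\left(C \right)} = 3 + 1 \frac{1}{C} 4 = 3 + \frac{1}{C} 4 = 3 + \frac{4}{C}$)
$- 104 \left(70 - -70\right) + I{\left(13 \right)} = - 104 \left(70 - -70\right) + \left(3 + \frac{4}{13}\right) = - 104 \left(70 + 70\right) + \left(3 + 4 \cdot \frac{1}{13}\right) = \left(-104\right) 140 + \left(3 + \frac{4}{13}\right) = -14560 + \frac{43}{13} = - \frac{189237}{13}$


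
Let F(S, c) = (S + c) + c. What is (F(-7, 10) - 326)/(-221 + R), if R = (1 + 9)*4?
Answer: 313/181 ≈ 1.7293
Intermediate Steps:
R = 40 (R = 10*4 = 40)
F(S, c) = S + 2*c
(F(-7, 10) - 326)/(-221 + R) = ((-7 + 2*10) - 326)/(-221 + 40) = ((-7 + 20) - 326)/(-181) = (13 - 326)*(-1/181) = -313*(-1/181) = 313/181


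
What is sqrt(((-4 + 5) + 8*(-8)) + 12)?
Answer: I*sqrt(51) ≈ 7.1414*I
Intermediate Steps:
sqrt(((-4 + 5) + 8*(-8)) + 12) = sqrt((1 - 64) + 12) = sqrt(-63 + 12) = sqrt(-51) = I*sqrt(51)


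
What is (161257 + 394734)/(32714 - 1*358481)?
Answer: -555991/325767 ≈ -1.7067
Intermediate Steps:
(161257 + 394734)/(32714 - 1*358481) = 555991/(32714 - 358481) = 555991/(-325767) = 555991*(-1/325767) = -555991/325767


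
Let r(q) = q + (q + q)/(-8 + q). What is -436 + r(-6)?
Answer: -3088/7 ≈ -441.14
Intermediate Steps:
r(q) = q + 2*q/(-8 + q) (r(q) = q + (2*q)/(-8 + q) = q + 2*q/(-8 + q))
-436 + r(-6) = -436 - 6*(-6 - 6)/(-8 - 6) = -436 - 6*(-12)/(-14) = -436 - 6*(-1/14)*(-12) = -436 - 36/7 = -3088/7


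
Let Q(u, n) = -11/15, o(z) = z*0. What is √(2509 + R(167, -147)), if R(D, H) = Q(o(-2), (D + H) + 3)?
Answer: 2*√141090/15 ≈ 50.083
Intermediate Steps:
o(z) = 0
Q(u, n) = -11/15 (Q(u, n) = -11*1/15 = -11/15)
R(D, H) = -11/15
√(2509 + R(167, -147)) = √(2509 - 11/15) = √(37624/15) = 2*√141090/15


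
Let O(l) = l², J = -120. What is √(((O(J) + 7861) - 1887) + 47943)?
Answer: √68317 ≈ 261.38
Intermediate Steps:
√(((O(J) + 7861) - 1887) + 47943) = √((((-120)² + 7861) - 1887) + 47943) = √(((14400 + 7861) - 1887) + 47943) = √((22261 - 1887) + 47943) = √(20374 + 47943) = √68317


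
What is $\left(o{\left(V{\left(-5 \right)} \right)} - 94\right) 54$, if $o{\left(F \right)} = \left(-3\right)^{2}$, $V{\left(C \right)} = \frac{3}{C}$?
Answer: $-4590$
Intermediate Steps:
$o{\left(F \right)} = 9$
$\left(o{\left(V{\left(-5 \right)} \right)} - 94\right) 54 = \left(9 - 94\right) 54 = \left(-85\right) 54 = -4590$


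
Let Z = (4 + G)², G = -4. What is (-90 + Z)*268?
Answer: -24120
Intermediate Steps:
Z = 0 (Z = (4 - 4)² = 0² = 0)
(-90 + Z)*268 = (-90 + 0)*268 = -90*268 = -24120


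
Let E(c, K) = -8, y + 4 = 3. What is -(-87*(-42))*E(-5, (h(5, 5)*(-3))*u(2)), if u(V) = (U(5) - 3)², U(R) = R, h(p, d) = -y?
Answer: 29232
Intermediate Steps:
y = -1 (y = -4 + 3 = -1)
h(p, d) = 1 (h(p, d) = -1*(-1) = 1)
u(V) = 4 (u(V) = (5 - 3)² = 2² = 4)
-(-87*(-42))*E(-5, (h(5, 5)*(-3))*u(2)) = -(-87*(-42))*(-8) = -3654*(-8) = -1*(-29232) = 29232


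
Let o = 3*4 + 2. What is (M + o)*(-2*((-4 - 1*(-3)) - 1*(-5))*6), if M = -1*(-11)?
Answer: -1200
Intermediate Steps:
o = 14 (o = 12 + 2 = 14)
M = 11
(M + o)*(-2*((-4 - 1*(-3)) - 1*(-5))*6) = (11 + 14)*(-2*((-4 - 1*(-3)) - 1*(-5))*6) = 25*(-2*((-4 + 3) + 5)*6) = 25*(-2*(-1 + 5)*6) = 25*(-2*4*6) = 25*(-8*6) = 25*(-48) = -1200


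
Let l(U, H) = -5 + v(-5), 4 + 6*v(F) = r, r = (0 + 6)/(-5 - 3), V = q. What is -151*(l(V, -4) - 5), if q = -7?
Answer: 39109/24 ≈ 1629.5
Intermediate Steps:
V = -7
r = -¾ (r = 6/(-8) = 6*(-⅛) = -¾ ≈ -0.75000)
v(F) = -19/24 (v(F) = -⅔ + (⅙)*(-¾) = -⅔ - ⅛ = -19/24)
l(U, H) = -139/24 (l(U, H) = -5 - 19/24 = -139/24)
-151*(l(V, -4) - 5) = -151*(-139/24 - 5) = -151*(-259/24) = 39109/24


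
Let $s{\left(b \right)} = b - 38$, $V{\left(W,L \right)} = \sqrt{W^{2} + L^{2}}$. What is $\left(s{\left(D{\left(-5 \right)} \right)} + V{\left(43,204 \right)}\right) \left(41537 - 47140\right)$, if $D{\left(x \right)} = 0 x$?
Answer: $212914 - 5603 \sqrt{43465} \approx -9.5521 \cdot 10^{5}$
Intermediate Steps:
$D{\left(x \right)} = 0$
$V{\left(W,L \right)} = \sqrt{L^{2} + W^{2}}$
$s{\left(b \right)} = -38 + b$
$\left(s{\left(D{\left(-5 \right)} \right)} + V{\left(43,204 \right)}\right) \left(41537 - 47140\right) = \left(\left(-38 + 0\right) + \sqrt{204^{2} + 43^{2}}\right) \left(41537 - 47140\right) = \left(-38 + \sqrt{41616 + 1849}\right) \left(-5603\right) = \left(-38 + \sqrt{43465}\right) \left(-5603\right) = 212914 - 5603 \sqrt{43465}$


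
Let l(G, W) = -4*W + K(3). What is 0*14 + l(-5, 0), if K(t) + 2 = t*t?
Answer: 7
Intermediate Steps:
K(t) = -2 + t² (K(t) = -2 + t*t = -2 + t²)
l(G, W) = 7 - 4*W (l(G, W) = -4*W + (-2 + 3²) = -4*W + (-2 + 9) = -4*W + 7 = 7 - 4*W)
0*14 + l(-5, 0) = 0*14 + (7 - 4*0) = 0 + (7 + 0) = 0 + 7 = 7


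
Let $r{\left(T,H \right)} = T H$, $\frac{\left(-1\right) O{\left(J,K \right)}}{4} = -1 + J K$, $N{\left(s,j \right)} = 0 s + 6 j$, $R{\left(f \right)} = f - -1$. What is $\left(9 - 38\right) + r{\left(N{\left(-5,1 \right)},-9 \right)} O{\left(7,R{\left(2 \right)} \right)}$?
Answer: $4291$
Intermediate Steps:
$R{\left(f \right)} = 1 + f$ ($R{\left(f \right)} = f + 1 = 1 + f$)
$N{\left(s,j \right)} = 6 j$ ($N{\left(s,j \right)} = 0 + 6 j = 6 j$)
$O{\left(J,K \right)} = 4 - 4 J K$ ($O{\left(J,K \right)} = - 4 \left(-1 + J K\right) = 4 - 4 J K$)
$r{\left(T,H \right)} = H T$
$\left(9 - 38\right) + r{\left(N{\left(-5,1 \right)},-9 \right)} O{\left(7,R{\left(2 \right)} \right)} = \left(9 - 38\right) + - 9 \cdot 6 \cdot 1 \left(4 - 28 \left(1 + 2\right)\right) = -29 + \left(-9\right) 6 \left(4 - 28 \cdot 3\right) = -29 - 54 \left(4 - 84\right) = -29 - -4320 = -29 + 4320 = 4291$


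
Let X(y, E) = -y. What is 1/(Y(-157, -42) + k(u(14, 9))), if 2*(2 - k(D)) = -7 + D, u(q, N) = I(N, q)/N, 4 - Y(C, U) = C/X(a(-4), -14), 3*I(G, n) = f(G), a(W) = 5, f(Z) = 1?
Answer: -135/2959 ≈ -0.045624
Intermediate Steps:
I(G, n) = ⅓ (I(G, n) = (⅓)*1 = ⅓)
Y(C, U) = 4 + C/5 (Y(C, U) = 4 - C/((-1*5)) = 4 - C/(-5) = 4 - C*(-1)/5 = 4 - (-1)*C/5 = 4 + C/5)
u(q, N) = 1/(3*N)
k(D) = 11/2 - D/2 (k(D) = 2 - (-7 + D)/2 = 2 + (7/2 - D/2) = 11/2 - D/2)
1/(Y(-157, -42) + k(u(14, 9))) = 1/((4 + (⅕)*(-157)) + (11/2 - 1/(6*9))) = 1/((4 - 157/5) + (11/2 - 1/(6*9))) = 1/(-137/5 + (11/2 - ½*1/27)) = 1/(-137/5 + (11/2 - 1/54)) = 1/(-137/5 + 148/27) = 1/(-2959/135) = -135/2959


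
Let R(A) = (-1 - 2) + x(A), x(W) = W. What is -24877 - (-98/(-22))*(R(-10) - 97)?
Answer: -24387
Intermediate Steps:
R(A) = -3 + A (R(A) = (-1 - 2) + A = -3 + A)
-24877 - (-98/(-22))*(R(-10) - 97) = -24877 - (-98/(-22))*((-3 - 10) - 97) = -24877 - (-98*(-1/22))*(-13 - 97) = -24877 - 49*(-110)/11 = -24877 - 1*(-490) = -24877 + 490 = -24387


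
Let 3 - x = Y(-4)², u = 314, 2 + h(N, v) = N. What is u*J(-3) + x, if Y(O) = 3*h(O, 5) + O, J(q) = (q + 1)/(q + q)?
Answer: -1129/3 ≈ -376.33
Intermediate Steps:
J(q) = (1 + q)/(2*q) (J(q) = (1 + q)/((2*q)) = (1 + q)*(1/(2*q)) = (1 + q)/(2*q))
h(N, v) = -2 + N
Y(O) = -6 + 4*O (Y(O) = 3*(-2 + O) + O = (-6 + 3*O) + O = -6 + 4*O)
x = -481 (x = 3 - (-6 + 4*(-4))² = 3 - (-6 - 16)² = 3 - 1*(-22)² = 3 - 1*484 = 3 - 484 = -481)
u*J(-3) + x = 314*((½)*(1 - 3)/(-3)) - 481 = 314*((½)*(-⅓)*(-2)) - 481 = 314*(⅓) - 481 = 314/3 - 481 = -1129/3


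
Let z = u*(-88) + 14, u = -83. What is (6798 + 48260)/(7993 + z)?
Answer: 55058/15311 ≈ 3.5960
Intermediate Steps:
z = 7318 (z = -83*(-88) + 14 = 7304 + 14 = 7318)
(6798 + 48260)/(7993 + z) = (6798 + 48260)/(7993 + 7318) = 55058/15311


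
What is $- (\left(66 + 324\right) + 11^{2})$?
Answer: $-511$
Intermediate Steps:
$- (\left(66 + 324\right) + 11^{2}) = - (390 + 121) = \left(-1\right) 511 = -511$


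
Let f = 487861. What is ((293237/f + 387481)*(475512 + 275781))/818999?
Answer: 142022296083161754/399557671139 ≈ 3.5545e+5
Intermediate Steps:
((293237/f + 387481)*(475512 + 275781))/818999 = ((293237/487861 + 387481)*(475512 + 275781))/818999 = ((293237*(1/487861) + 387481)*751293)*(1/818999) = ((293237/487861 + 387481)*751293)*(1/818999) = ((189037161378/487861)*751293)*(1/818999) = (142022296083161754/487861)*(1/818999) = 142022296083161754/399557671139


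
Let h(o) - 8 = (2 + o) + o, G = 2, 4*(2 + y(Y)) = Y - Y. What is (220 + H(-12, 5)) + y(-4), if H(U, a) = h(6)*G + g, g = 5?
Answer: 267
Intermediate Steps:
y(Y) = -2 (y(Y) = -2 + (Y - Y)/4 = -2 + (¼)*0 = -2 + 0 = -2)
h(o) = 10 + 2*o (h(o) = 8 + ((2 + o) + o) = 8 + (2 + 2*o) = 10 + 2*o)
H(U, a) = 49 (H(U, a) = (10 + 2*6)*2 + 5 = (10 + 12)*2 + 5 = 22*2 + 5 = 44 + 5 = 49)
(220 + H(-12, 5)) + y(-4) = (220 + 49) - 2 = 269 - 2 = 267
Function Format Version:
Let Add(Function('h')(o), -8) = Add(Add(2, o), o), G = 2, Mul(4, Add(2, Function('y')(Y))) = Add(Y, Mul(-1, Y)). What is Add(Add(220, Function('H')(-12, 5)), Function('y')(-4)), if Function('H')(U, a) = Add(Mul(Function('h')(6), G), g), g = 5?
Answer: 267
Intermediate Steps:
Function('y')(Y) = -2 (Function('y')(Y) = Add(-2, Mul(Rational(1, 4), Add(Y, Mul(-1, Y)))) = Add(-2, Mul(Rational(1, 4), 0)) = Add(-2, 0) = -2)
Function('h')(o) = Add(10, Mul(2, o)) (Function('h')(o) = Add(8, Add(Add(2, o), o)) = Add(8, Add(2, Mul(2, o))) = Add(10, Mul(2, o)))
Function('H')(U, a) = 49 (Function('H')(U, a) = Add(Mul(Add(10, Mul(2, 6)), 2), 5) = Add(Mul(Add(10, 12), 2), 5) = Add(Mul(22, 2), 5) = Add(44, 5) = 49)
Add(Add(220, Function('H')(-12, 5)), Function('y')(-4)) = Add(Add(220, 49), -2) = Add(269, -2) = 267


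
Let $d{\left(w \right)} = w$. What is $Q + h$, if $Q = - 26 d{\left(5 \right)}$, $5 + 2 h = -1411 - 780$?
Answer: $-1228$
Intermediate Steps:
$h = -1098$ ($h = - \frac{5}{2} + \frac{-1411 - 780}{2} = - \frac{5}{2} + \frac{1}{2} \left(-2191\right) = - \frac{5}{2} - \frac{2191}{2} = -1098$)
$Q = -130$ ($Q = \left(-26\right) 5 = -130$)
$Q + h = -130 - 1098 = -1228$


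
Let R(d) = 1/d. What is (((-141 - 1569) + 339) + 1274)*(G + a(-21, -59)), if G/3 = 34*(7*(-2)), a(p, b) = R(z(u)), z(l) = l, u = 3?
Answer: 415451/3 ≈ 1.3848e+5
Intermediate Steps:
a(p, b) = 1/3
G = -1428 (G = 3*(34*(7*(-2))) = 3*(34*(-14)) = 3*(-476) = -1428)
(((-141 - 1569) + 339) + 1274)*(G + a(-21, -59)) = (((-141 - 1569) + 339) + 1274)*(-1428 + 1/3) = ((-1710 + 339) + 1274)*(-4283/3) = (-1371 + 1274)*(-4283/3) = -97*(-4283/3) = 415451/3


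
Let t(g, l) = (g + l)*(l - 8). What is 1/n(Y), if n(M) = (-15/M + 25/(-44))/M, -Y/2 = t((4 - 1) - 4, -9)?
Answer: 31790/49 ≈ 648.78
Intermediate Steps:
t(g, l) = (-8 + l)*(g + l) (t(g, l) = (g + l)*(-8 + l) = (-8 + l)*(g + l))
Y = -340 (Y = -2*((-9)**2 - 8*((4 - 1) - 4) - 8*(-9) + ((4 - 1) - 4)*(-9)) = -2*(81 - 8*(3 - 4) + 72 + (3 - 4)*(-9)) = -2*(81 - 8*(-1) + 72 - 1*(-9)) = -2*(81 + 8 + 72 + 9) = -2*170 = -340)
n(M) = (-25/44 - 15/M)/M (n(M) = (-15/M + 25*(-1/44))/M = (-15/M - 25/44)/M = (-25/44 - 15/M)/M)
1/n(Y) = 1/((5/44)*(-132 - 5*(-340))/(-340)**2) = 1/((5/44)*(1/115600)*(-132 + 1700)) = 1/((5/44)*(1/115600)*1568) = 1/(49/31790) = 31790/49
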